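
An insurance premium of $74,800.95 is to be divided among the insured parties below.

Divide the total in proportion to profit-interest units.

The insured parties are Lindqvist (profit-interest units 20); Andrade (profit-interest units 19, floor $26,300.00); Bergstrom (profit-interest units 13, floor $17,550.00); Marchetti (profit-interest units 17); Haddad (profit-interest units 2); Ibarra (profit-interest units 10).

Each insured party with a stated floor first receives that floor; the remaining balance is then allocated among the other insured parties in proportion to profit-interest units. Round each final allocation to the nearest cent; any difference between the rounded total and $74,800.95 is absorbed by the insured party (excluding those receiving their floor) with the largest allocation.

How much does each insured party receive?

Minimums first: Andrade $26,300.00; Bergstrom $17,550.00. Remaining pool $30,950.95.
Remaining pool split over remaining profit-interest units 49: Lindqvist 12,633.0408 → $12,633.04; Marchetti 10,738.0847 → $10,738.08; Haddad 1,263.3041 → $1,263.30; Ibarra 6,316.5204 → $6,316.52.
Rounding difference +$0.01 applied to Lindqvist → $12,633.05.

Lindqvist: $12,633.05 | Andrade: $26,300.00 | Bergstrom: $17,550.00 | Marchetti: $10,738.08 | Haddad: $1,263.30 | Ibarra: $6,316.52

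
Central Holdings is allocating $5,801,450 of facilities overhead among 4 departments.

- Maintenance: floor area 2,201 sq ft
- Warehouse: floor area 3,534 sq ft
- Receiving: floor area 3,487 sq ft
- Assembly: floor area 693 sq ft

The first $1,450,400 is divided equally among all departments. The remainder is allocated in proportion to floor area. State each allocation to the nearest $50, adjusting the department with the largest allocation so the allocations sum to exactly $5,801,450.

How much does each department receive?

Equal tier: $1,450,400 ÷ 4 = $362,600 apiece.
Remainder $4,351,050 by floor area (total 9,915): Maintenance 965,876.05 → $965,900; Warehouse 1,550,843.24 → $1,550,850; Receiving 1,530,217.99 → $1,530,200; Assembly 304,112.72 → $304,100.
Totals: Maintenance $362,600 + $965,900 = $1,328,500; Warehouse $362,600 + $1,550,850 = $1,913,450; Receiving $362,600 + $1,530,200 = $1,892,800; Assembly $362,600 + $304,100 = $666,700.

Maintenance: $1,328,500; Warehouse: $1,913,450; Receiving: $1,892,800; Assembly: $666,700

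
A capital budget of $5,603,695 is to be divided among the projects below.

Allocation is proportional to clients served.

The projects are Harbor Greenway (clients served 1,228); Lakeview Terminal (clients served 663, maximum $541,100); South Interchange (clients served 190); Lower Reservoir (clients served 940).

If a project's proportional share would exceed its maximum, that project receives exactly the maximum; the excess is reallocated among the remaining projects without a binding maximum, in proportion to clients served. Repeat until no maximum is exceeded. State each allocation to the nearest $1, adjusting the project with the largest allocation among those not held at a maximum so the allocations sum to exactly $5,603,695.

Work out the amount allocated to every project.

Harbor Greenway: $2,636,499 | Lakeview Terminal: $541,100 | South Interchange: $407,928 | Lower Reservoir: $2,018,168

Sum of clients served: 3,021.
Proportional shares (ignoring caps): Harbor Greenway 2,277,834.31; Lakeview Terminal 1,229,807.94; South Interchange 352,433.65; Lower Reservoir 1,743,619.10.
Held at cap: Lakeview Terminal ($541,100); remaining pool $5,062,595 reallocated over remaining clients served 2,358.
Redistributed shares: Harbor Greenway 2,636,499.86 → $2,636,500; South Interchange 407,927.502 → $407,928; Lower Reservoir 2,018,167.64 → $2,018,168.
Rounding difference −$1 applied to Harbor Greenway → $2,636,499.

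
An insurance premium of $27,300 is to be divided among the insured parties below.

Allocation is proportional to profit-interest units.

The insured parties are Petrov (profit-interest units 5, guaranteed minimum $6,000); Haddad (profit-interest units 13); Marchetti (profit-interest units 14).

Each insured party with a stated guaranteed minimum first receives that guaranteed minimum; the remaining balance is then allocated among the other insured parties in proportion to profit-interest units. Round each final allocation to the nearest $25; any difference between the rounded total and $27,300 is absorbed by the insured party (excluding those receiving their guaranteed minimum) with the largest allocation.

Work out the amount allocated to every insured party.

Fund the minimums — Petrov $6,000. Residual $21,300.
Residual split over remaining profit-interest units 27: Haddad 10,255.56 → $10,250; Marchetti 11,044.44 → $11,050.

Petrov: $6,000; Haddad: $10,250; Marchetti: $11,050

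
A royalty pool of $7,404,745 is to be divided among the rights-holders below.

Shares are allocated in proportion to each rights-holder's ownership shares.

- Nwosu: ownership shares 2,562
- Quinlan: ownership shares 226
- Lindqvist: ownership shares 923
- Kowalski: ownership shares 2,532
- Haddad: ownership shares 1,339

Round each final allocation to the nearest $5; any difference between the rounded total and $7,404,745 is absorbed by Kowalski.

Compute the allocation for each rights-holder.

Sum of ownership shares: 7,582.
Unrounded shares: Nwosu 2,562/7,582 × $7,404,745 = 2,502,104.55; Quinlan 226/7,582 × $7,404,745 = 220,716.48; Lindqvist 923/7,582 × $7,404,745 = 901,421.74; Kowalski 2,532/7,582 × $7,404,745 = 2,472,805.90; Haddad 1,339/7,582 × $7,404,745 = 1,307,696.33.
At nearest $5: Nwosu $2,502,105; Quinlan $220,715; Lindqvist $901,420; Kowalski $2,472,805; Haddad $1,307,695. Sum = $7,404,740.
Difference $7,404,745 − $7,404,740 = +$5 applied to Kowalski: Kowalski becomes $2,472,810.

Nwosu: $2,502,105 · Quinlan: $220,715 · Lindqvist: $901,420 · Kowalski: $2,472,810 · Haddad: $1,307,695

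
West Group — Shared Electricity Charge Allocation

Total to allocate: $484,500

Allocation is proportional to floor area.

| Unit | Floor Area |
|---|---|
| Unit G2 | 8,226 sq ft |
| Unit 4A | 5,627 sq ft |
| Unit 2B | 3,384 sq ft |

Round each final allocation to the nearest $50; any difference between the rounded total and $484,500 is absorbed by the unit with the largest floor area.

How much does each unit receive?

Unit G2: $231,250; Unit 4A: $158,150; Unit 2B: $95,100

Combined floor area = 17,237.
Pro-rata amounts: Unit G2 8,226/17,237 × $484,500 = 231,217.56; Unit 4A 5,627/17,237 × $484,500 = 158,164.50; Unit 2B 3,384/17,237 × $484,500 = 95,117.94.
After rounding ($50): Unit G2 $231,200; Unit 4A $158,150; Unit 2B $95,100. Sum = $484,450.
Difference $484,500 − $484,450 = +$50 applied to largest floor area (Unit G2): Unit G2 becomes $231,250.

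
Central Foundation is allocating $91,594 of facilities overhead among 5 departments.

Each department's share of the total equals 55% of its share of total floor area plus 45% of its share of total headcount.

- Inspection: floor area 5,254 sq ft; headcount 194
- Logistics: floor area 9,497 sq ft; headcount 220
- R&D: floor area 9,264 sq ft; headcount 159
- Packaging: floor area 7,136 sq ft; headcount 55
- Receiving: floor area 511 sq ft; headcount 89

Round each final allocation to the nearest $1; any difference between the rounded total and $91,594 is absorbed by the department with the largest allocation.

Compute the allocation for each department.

Totals — floor area 31,662, headcount 717.
Composite weights (55% floor area + 45% headcount): Inspection 0.2130; Logistics 0.3030; R&D 0.2607; Packaging 0.1585; Receiving 0.0647.
Proportional shares: Inspection 19,511.76; Logistics 27,757.33; R&D 23,879.98; Packaging 14,515.65; Receiving 5,929.27.
At nearest $1: Inspection $19,512; Logistics $27,757; R&D $23,880; Packaging $14,516; Receiving $5,929. Sum = $91,594.
No rounding difference to absorb.

Inspection: $19,512 | Logistics: $27,757 | R&D: $23,880 | Packaging: $14,516 | Receiving: $5,929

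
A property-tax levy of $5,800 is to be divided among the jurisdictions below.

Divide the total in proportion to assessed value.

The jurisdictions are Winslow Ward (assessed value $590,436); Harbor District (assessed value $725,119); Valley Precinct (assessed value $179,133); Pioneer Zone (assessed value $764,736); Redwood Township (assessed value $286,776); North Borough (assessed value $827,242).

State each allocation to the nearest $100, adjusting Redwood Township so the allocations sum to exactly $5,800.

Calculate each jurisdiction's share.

Winslow Ward: $1,000 | Harbor District: $1,200 | Valley Precinct: $300 | Pioneer Zone: $1,300 | Redwood Township: $600 | North Borough: $1,400

Total assessed value = 3,373,442.
Raw shares: Winslow Ward 590,436/3,373,442 × $5,800 = 1,015.14; Harbor District 725,119/3,373,442 × $5,800 = 1,246.71; Valley Precinct 179,133/3,373,442 × $5,800 = 307.99; Pioneer Zone 764,736/3,373,442 × $5,800 = 1,314.82; Redwood Township 286,776/3,373,442 × $5,800 = 493.06; North Borough 827,242/3,373,442 × $5,800 = 1,422.29.
Rounded to nearest $100: Winslow Ward $1,000; Harbor District $1,200; Valley Precinct $300; Pioneer Zone $1,300; Redwood Township $500; North Borough $1,400. Sum = $5,700.
Difference $5,800 − $5,700 = +$100 applied to Redwood Township: Redwood Township becomes $600.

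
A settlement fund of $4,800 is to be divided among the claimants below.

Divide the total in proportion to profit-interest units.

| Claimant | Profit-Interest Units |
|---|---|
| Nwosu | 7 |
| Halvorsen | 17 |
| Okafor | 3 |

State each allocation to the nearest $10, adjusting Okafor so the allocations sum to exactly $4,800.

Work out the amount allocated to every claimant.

Nwosu: $1,240; Halvorsen: $3,020; Okafor: $540

Sum of profit-interest units: 27.
Unrounded shares: Nwosu 7/27 × $4,800 = 1,244.44; Halvorsen 17/27 × $4,800 = 3,022.22; Okafor 3/27 × $4,800 = 533.33.
Rounded to nearest $10: Nwosu $1,240; Halvorsen $3,020; Okafor $530. Sum = $4,790.
Difference $4,800 − $4,790 = +$10 applied to Okafor: Okafor becomes $540.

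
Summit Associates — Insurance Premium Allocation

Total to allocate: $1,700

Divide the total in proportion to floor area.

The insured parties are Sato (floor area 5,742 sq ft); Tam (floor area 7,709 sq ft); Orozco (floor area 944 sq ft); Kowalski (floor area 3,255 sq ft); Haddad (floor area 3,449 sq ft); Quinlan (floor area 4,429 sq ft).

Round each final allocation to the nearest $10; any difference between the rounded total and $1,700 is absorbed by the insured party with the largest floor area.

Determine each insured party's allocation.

Sato: $380; Tam: $520; Orozco: $60; Kowalski: $220; Haddad: $230; Quinlan: $290

Floor area total: 25,528.
Proportional shares: Sato 5,742/25,528 × $1,700 = 382.38; Tam 7,709/25,528 × $1,700 = 513.37; Orozco 944/25,528 × $1,700 = 62.86; Kowalski 3,255/25,528 × $1,700 = 216.76; Haddad 3,449/25,528 × $1,700 = 229.68; Quinlan 4,429/25,528 × $1,700 = 294.94.
At nearest $10: Sato $380; Tam $510; Orozco $60; Kowalski $220; Haddad $230; Quinlan $290. Sum = $1,690.
Difference $1,700 − $1,690 = +$10 applied to largest floor area (Tam): Tam becomes $520.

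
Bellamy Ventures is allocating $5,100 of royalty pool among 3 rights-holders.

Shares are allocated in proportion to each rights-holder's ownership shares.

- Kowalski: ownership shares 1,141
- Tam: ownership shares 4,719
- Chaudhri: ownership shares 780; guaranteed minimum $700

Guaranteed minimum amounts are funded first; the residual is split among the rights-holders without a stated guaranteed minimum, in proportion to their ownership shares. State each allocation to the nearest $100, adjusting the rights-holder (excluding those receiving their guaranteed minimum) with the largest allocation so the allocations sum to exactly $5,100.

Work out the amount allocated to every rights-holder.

Guaranteed amounts: Chaudhri $700. Balance $4,400.
Balance split over remaining ownership shares 5,860: Kowalski 856.72 → $900; Tam 3,543.28 → $3,500.

Kowalski: $900; Tam: $3,500; Chaudhri: $700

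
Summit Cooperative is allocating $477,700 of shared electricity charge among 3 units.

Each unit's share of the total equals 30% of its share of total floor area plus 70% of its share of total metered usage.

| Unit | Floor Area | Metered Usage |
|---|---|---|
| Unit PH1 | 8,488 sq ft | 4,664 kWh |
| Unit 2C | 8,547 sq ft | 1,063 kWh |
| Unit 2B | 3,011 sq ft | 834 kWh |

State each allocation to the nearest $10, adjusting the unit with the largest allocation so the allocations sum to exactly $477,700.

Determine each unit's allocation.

Unit PH1: $298,390; Unit 2C: $115,280; Unit 2B: $64,030

Totals — floor area 20,046, metered usage 6,561.
Composite weights (30% floor area + 70% metered usage): Unit PH1 0.6246; Unit 2C 0.2413; Unit 2B 0.1340.
Unrounded shares: Unit PH1 298,388.10; Unit 2C 115,280.19; Unit 2B 64,031.72.
Rounded to nearest $10: Unit PH1 $298,390; Unit 2C $115,280; Unit 2B $64,030. Sum = $477,700.
Rounded total matches; no reconciliation needed.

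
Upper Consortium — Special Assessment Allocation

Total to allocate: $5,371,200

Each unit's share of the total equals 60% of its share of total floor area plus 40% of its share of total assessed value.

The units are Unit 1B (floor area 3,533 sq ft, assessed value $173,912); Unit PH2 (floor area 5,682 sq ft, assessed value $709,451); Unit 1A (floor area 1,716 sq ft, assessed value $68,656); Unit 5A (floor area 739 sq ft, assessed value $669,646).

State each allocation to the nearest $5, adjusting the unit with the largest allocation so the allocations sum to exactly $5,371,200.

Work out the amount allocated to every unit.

Totals — floor area 11,670, assessed value 1,621,665.
Composite weights (60% floor area + 40% assessed value): Unit 1B 0.2245; Unit PH2 0.4671; Unit 1A 0.1052; Unit 5A 0.2032.
Proportional shares: Unit 1B 1,206,062.09; Unit PH2 2,509,032.05; Unit 1A 564,840.31; Unit 5A 1,091,265.56.
At nearest $5: Unit 1B $1,206,060; Unit PH2 $2,509,030; Unit 1A $564,840; Unit 5A $1,091,265. Sum = $5,371,195.
Difference $5,371,200 − $5,371,195 = +$5 applied to largest allocation (Unit PH2): Unit PH2 becomes $2,509,035.

Unit 1B: $1,206,060; Unit PH2: $2,509,035; Unit 1A: $564,840; Unit 5A: $1,091,265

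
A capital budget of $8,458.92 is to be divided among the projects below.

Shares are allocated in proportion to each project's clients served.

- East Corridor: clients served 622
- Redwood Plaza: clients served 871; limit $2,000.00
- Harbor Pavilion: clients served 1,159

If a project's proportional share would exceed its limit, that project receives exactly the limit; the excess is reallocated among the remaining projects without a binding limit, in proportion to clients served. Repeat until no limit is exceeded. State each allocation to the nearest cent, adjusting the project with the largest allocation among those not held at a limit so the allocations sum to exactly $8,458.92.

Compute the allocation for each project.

East Corridor: $2,255.73 · Redwood Plaza: $2,000.00 · Harbor Pavilion: $4,203.19

Total clients served = 2,652.
Pro-rata shares before constraints: East Corridor 1,983.9548; Redwood Plaza 2,778.1747; Harbor Pavilion 3,696.7905.
Capped: Redwood Plaza ($2,000.00); residual $6,458.92 reallocated over remaining clients served 1,781.
Redistributed shares: East Corridor 2,255.7261 → $2,255.73; Harbor Pavilion 4,203.1939 → $4,203.19.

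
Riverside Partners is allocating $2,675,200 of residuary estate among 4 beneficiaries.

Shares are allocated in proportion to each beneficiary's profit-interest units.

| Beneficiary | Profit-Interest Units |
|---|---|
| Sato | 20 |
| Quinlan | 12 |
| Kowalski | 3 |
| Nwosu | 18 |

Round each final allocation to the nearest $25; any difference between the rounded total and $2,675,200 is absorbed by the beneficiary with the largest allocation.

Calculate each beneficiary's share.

Combined profit-interest units = 53.
Unrounded shares: Sato 20/53 × $2,675,200 = 1,009,509.43; Quinlan 12/53 × $2,675,200 = 605,705.66; Kowalski 3/53 × $2,675,200 = 151,426.42; Nwosu 18/53 × $2,675,200 = 908,558.49.
After rounding ($25): Sato $1,009,500; Quinlan $605,700; Kowalski $151,425; Nwosu $908,550. Sum = $2,675,175.
Difference $2,675,200 − $2,675,175 = +$25 applied to largest allocation (Sato): Sato becomes $1,009,525.

Sato: $1,009,525 · Quinlan: $605,700 · Kowalski: $151,425 · Nwosu: $908,550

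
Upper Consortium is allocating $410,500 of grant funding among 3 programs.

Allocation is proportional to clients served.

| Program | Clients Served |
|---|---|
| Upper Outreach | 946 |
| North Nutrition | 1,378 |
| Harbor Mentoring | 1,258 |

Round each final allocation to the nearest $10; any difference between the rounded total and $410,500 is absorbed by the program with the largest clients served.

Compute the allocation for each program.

Clients served total: 946 + 1,378 + 1,258 = 3,582.
Unrounded shares: Upper Outreach 108,412.34; North Nutrition 157,919.88; Harbor Mentoring 144,167.78.
At nearest $10: Upper Outreach $108,410; North Nutrition $157,920; Harbor Mentoring $144,170. Sum = $410,500.
Sum already equals the total — no adjustment.

Upper Outreach: $108,410; North Nutrition: $157,920; Harbor Mentoring: $144,170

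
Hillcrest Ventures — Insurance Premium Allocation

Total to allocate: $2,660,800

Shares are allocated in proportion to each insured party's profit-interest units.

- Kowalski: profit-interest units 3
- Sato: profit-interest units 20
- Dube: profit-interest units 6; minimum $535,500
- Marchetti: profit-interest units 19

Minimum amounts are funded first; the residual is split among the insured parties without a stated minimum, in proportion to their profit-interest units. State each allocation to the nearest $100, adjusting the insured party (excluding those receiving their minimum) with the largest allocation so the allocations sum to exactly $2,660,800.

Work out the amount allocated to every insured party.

Kowalski: $151,800 | Sato: $1,012,100 | Dube: $535,500 | Marchetti: $961,400

Guaranteed amounts: Dube $535,500. Residual $2,125,300.
Residual split over remaining profit-interest units 42: Kowalski 151,807.14 → $151,800; Sato 1,012,047.62 → $1,012,000; Marchetti 961,445.24 → $961,400.
Rounding difference +$100 applied to Sato → $1,012,100.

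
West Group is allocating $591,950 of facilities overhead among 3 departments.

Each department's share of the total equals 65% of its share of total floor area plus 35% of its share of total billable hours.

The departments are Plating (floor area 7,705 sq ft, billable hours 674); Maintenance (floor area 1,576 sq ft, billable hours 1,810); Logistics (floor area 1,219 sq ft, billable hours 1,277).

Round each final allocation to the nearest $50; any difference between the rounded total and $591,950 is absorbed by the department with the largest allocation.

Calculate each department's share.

Floor area total 10,500; billable hours total 3,761.
Composite weights (65% floor area + 35% billable hours): Plating 0.5397; Maintenance 0.2660; Logistics 0.1943.
Unrounded shares: Plating 319,474.75; Maintenance 157,459.38; Logistics 115,015.87.
At nearest $50: Plating $319,450; Maintenance $157,450; Logistics $115,000. Sum = $591,900.
Difference $591,950 − $591,900 = +$50 applied to largest allocation (Plating): Plating becomes $319,500.

Plating: $319,500 | Maintenance: $157,450 | Logistics: $115,000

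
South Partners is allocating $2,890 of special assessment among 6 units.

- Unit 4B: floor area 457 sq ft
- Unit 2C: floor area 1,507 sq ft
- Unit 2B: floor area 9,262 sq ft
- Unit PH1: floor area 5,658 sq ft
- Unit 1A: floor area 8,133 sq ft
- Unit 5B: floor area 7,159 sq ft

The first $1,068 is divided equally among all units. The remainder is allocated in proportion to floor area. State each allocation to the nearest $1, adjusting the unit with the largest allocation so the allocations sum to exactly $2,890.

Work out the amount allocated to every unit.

First tranche $1,068 split equally: $178 each.
Remainder $1,822 by floor area (total 32,176): Unit 4B 25.88 → $26; Unit 2C 85.34 → $85; Unit 2B 524.47 → $524; Unit PH1 320.39 → $320; Unit 1A 460.54 → $461; Unit 5B 405.39 → $405.
Rounding difference +$1 on remainder applied to Unit 2B.
Totals: Unit 4B $178 + $26 = $204; Unit 2C $178 + $85 = $263; Unit 2B $178 + $525 = $703; Unit PH1 $178 + $320 = $498; Unit 1A $178 + $461 = $639; Unit 5B $178 + $405 = $583.

Unit 4B: $204 · Unit 2C: $263 · Unit 2B: $703 · Unit PH1: $498 · Unit 1A: $639 · Unit 5B: $583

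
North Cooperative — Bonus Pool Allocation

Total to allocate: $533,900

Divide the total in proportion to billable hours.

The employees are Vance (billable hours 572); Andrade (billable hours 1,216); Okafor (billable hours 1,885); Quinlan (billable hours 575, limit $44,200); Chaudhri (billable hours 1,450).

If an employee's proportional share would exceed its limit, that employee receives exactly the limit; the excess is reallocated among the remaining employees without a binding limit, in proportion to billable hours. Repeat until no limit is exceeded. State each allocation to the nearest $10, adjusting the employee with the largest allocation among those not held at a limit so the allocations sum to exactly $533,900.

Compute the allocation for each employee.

Total billable hours = 5,698.
Unconstrained shares: Vance 53,596.14; Andrade 113,938.65; Okafor 176,623.64; Quinlan 53,877.24; Chaudhri 135,864.34.
Held at cap: Quinlan ($44,200); balance $489,700 reallocated over remaining billable hours 5,123.
Redistributed shares: Vance 54,676.63 → $54,680; Andrade 116,235.64 → $116,240; Okafor 180,184.36 → $180,180; Chaudhri 138,603.36 → $138,600.

Vance: $54,680; Andrade: $116,240; Okafor: $180,180; Quinlan: $44,200; Chaudhri: $138,600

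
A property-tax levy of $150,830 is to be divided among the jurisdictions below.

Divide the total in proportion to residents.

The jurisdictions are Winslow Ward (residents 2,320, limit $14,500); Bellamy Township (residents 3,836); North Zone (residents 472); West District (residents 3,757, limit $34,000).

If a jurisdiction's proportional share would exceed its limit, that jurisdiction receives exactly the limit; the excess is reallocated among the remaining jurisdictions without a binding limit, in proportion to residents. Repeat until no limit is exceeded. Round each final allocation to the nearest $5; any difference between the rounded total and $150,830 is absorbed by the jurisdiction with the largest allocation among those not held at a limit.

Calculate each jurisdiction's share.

Total residents = 10,385.
Pro-rata shares before constraints: Winslow Ward 33,695.29; Bellamy Township 55,713.42; North Zone 6,855.25; West District 54,566.04.
Held at cap: Winslow Ward ($14,500), West District ($34,000); remaining pool $102,330 reallocated over remaining residents 4,308.
Redistributed shares: Bellamy Township 91,118.36 → $91,120; North Zone 11,211.64 → $11,210.

Winslow Ward: $14,500 | Bellamy Township: $91,120 | North Zone: $11,210 | West District: $34,000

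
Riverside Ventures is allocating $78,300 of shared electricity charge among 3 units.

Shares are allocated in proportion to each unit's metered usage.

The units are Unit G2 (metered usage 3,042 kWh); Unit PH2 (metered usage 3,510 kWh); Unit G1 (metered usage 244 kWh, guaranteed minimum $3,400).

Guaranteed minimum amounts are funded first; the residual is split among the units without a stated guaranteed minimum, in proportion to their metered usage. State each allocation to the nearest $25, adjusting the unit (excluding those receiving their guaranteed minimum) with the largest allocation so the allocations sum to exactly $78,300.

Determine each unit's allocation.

Fund the minimums — Unit G1 $3,400. Remaining pool $74,900.
Remaining pool split over remaining metered usage 6,552: Unit G2 34,775.00 → $34,775; Unit PH2 40,125.00 → $40,125.

Unit G2: $34,775 | Unit PH2: $40,125 | Unit G1: $3,400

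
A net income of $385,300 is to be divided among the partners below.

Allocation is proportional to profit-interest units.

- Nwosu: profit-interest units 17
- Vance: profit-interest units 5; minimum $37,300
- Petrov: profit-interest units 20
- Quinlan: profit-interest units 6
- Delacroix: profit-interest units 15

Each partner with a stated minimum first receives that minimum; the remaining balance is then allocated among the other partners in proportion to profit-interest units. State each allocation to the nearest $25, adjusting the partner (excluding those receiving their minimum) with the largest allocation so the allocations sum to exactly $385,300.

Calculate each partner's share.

Nwosu: $102,000 | Vance: $37,300 | Petrov: $120,000 | Quinlan: $36,000 | Delacroix: $90,000

Fund the minimums — Vance $37,300. Balance $348,000.
Balance split over remaining profit-interest units 58: Nwosu 102,000.00 → $102,000; Petrov 120,000.00 → $120,000; Quinlan 36,000.00 → $36,000; Delacroix 90,000.00 → $90,000.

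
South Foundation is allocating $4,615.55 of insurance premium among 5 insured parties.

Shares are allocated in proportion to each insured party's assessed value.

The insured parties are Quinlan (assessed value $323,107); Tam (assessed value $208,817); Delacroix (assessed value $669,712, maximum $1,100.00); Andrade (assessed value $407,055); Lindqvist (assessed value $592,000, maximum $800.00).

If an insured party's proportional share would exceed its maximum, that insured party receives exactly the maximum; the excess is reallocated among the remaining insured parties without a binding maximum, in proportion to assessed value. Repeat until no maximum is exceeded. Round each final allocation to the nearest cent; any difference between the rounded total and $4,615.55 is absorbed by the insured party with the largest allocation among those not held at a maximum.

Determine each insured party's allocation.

Quinlan: $934.43 | Tam: $603.90 | Delacroix: $1,100.00 | Andrade: $1,177.22 | Lindqvist: $800.00

Total assessed value = 2,200,691.
Proportional shares (ignoring caps): Quinlan 677.6583; Tam 437.9558; Delacroix 1,404.5994; Andrade 853.7240; Lindqvist 1,241.6126.
Capped: Delacroix ($1,100.00), Lindqvist ($800.00); remaining pool $2,715.55 reallocated over remaining assessed value 938,979.
Remaining shares: Quinlan 934.4333 → $934.43; Tam 603.9038 → $603.90; Andrade 1,177.2129 → $1,177.21.
Rounding difference +$0.01 applied to Andrade → $1,177.22.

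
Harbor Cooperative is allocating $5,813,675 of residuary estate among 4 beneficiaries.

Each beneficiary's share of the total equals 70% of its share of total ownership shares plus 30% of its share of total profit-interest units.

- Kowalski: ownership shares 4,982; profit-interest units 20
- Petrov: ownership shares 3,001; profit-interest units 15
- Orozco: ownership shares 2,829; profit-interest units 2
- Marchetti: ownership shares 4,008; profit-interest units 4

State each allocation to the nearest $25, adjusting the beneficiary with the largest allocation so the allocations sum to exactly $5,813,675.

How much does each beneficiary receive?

Kowalski: $2,218,850 · Petrov: $1,462,150 · Orozco: $861,925 · Marchetti: $1,270,750

Totals — ownership shares 14,820, profit-interest units 41.
Composite weights (70% ownership shares + 30% profit-interest units): Kowalski 0.3817; Petrov 0.2515; Orozco 0.1483; Marchetti 0.2186.
Pro-rata amounts: Kowalski 2,218,839.08; Petrov 1,462,160.98; Orozco 861,921.67; Marchetti 1,270,753.28.
Rounded to nearest $25: Kowalski $2,218,850; Petrov $1,462,150; Orozco $861,925; Marchetti $1,270,750. Sum = $5,813,675.
No rounding difference to absorb.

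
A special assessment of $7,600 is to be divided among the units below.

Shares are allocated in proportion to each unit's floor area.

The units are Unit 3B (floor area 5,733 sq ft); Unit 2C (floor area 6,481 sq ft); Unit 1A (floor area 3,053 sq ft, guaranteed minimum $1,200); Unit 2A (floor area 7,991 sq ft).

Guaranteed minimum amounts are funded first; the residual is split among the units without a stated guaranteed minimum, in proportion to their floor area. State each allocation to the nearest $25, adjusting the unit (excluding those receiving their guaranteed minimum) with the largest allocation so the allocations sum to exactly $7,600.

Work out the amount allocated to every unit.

Unit 3B: $1,825; Unit 2C: $2,050; Unit 1A: $1,200; Unit 2A: $2,525

Guaranteed amounts: Unit 1A $1,200. Remaining pool $6,400.
Remaining pool split over remaining floor area 20,205: Unit 3B 1,815.95 → $1,825; Unit 2C 2,052.88 → $2,050; Unit 2A 2,531.18 → $2,525.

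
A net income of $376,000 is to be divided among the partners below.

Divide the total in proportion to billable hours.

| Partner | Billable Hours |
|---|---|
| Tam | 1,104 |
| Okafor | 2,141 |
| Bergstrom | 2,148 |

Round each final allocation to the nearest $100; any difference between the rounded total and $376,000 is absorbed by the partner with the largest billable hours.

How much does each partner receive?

Billable hours total: 5,393.
Unrounded shares: Tam 1,104/5,393 × $376,000 = 76,970.89; Okafor 2,141/5,393 × $376,000 = 149,270.54; Bergstrom 2,148/5,393 × $376,000 = 149,758.58.
Rounded to nearest $100: Tam $77,000; Okafor $149,300; Bergstrom $149,800. Sum = $376,100.
Difference $376,000 − $376,100 = −$100 applied to largest billable hours (Bergstrom): Bergstrom becomes $149,700.

Tam: $77,000 | Okafor: $149,300 | Bergstrom: $149,700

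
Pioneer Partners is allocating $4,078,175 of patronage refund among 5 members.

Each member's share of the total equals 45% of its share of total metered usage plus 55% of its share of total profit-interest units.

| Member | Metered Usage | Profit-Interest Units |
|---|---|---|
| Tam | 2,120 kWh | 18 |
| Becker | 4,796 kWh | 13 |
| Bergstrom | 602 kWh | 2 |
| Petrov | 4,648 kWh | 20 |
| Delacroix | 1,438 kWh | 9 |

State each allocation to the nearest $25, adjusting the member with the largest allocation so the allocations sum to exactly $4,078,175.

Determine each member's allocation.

Tam: $937,175 · Becker: $1,117,275 · Bergstrom: $153,575 · Petrov: $1,350,575 · Delacroix: $519,575

Metered usage total 13,604; profit-interest units total 62.
Blended shares (45% metered usage + 55% profit-interest units): Tam 0.2298; Becker 0.2740; Bergstrom 0.0377; Petrov 0.3312; Delacroix 0.1274.
Raw shares: Tam 937,180.33; Becker 1,117,285.77; Bergstrom 153,564.48; Petrov 1,350,562.09; Delacroix 519,582.34.
Rounded to nearest $25: Tam $937,175; Becker $1,117,275; Bergstrom $153,575; Petrov $1,350,550; Delacroix $519,575. Sum = $4,078,150.
Difference $4,078,175 − $4,078,150 = +$25 applied to largest allocation (Petrov): Petrov becomes $1,350,575.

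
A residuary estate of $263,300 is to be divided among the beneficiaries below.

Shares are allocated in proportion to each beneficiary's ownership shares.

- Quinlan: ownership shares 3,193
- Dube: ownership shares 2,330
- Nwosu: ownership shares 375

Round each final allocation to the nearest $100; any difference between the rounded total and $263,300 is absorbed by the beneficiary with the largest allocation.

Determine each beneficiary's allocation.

Quinlan: $142,600; Dube: $104,000; Nwosu: $16,700

Combined ownership shares = 5,898.
Pro-rata amounts: Quinlan 3,193/5,898 × $263,300 = 142,542.71; Dube 2,330/5,898 × $263,300 = 104,016.45; Nwosu 375/5,898 × $263,300 = 16,740.84.
After rounding ($100): Quinlan $142,500; Dube $104,000; Nwosu $16,700. Sum = $263,200.
Difference $263,300 − $263,200 = +$100 applied to largest allocation (Quinlan): Quinlan becomes $142,600.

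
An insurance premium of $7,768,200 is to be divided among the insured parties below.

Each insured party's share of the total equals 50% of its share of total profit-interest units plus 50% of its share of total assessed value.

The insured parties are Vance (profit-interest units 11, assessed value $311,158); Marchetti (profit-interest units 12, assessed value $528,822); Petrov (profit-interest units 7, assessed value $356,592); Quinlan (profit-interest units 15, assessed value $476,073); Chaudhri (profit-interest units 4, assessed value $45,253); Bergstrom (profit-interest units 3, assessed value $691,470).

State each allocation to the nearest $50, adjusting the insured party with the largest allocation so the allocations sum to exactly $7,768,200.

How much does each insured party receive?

Totals — profit-interest units 52, assessed value 2,409,368.
Composite weights (50% profit-interest units + 50% assessed value): Vance 0.1703; Marchetti 0.2251; Petrov 0.1413; Quinlan 0.2430; Chaudhri 0.0479; Bergstrom 0.1723.
Pro-rata amounts: Vance 1,323,248.91; Marchetti 1,748,835.46; Petrov 1,097,715.34; Quinlan 1,887,882.42; Chaudhri 371,728.49; Bergstrom 1,338,789.38.
Rounded to nearest $50: Vance $1,323,250; Marchetti $1,748,850; Petrov $1,097,700; Quinlan $1,887,900; Chaudhri $371,750; Bergstrom $1,338,800. Sum = $7,768,250.
Difference $7,768,200 − $7,768,250 = −$50 applied to largest allocation (Quinlan): Quinlan becomes $1,887,850.

Vance: $1,323,250 · Marchetti: $1,748,850 · Petrov: $1,097,700 · Quinlan: $1,887,850 · Chaudhri: $371,750 · Bergstrom: $1,338,800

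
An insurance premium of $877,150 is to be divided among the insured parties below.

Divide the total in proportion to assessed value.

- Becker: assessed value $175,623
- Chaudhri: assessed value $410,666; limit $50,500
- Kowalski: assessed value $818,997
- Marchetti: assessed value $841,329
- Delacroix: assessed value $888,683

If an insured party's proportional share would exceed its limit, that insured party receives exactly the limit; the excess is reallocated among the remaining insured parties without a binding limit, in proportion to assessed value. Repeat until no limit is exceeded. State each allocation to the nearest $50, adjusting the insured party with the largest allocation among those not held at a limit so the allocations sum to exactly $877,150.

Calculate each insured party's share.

Combined assessed value = 3,135,298.
Unconstrained shares: Becker 49,133.36; Chaudhri 114,890.41; Kowalski 229,127.57; Marchetti 235,375.31; Delacroix 248,623.35.
Capped: Chaudhri ($50,500); remaining pool $826,650 reallocated over remaining assessed value 2,724,632.
Shares after redistribution: Becker 53,283.80 → $53,300; Kowalski 248,482.68 → $248,500; Marchetti 255,258.18 → $255,250; Delacroix 269,625.33 → $269,650.
Rounding difference −$50 applied to Delacroix → $269,600.

Becker: $53,300; Chaudhri: $50,500; Kowalski: $248,500; Marchetti: $255,250; Delacroix: $269,600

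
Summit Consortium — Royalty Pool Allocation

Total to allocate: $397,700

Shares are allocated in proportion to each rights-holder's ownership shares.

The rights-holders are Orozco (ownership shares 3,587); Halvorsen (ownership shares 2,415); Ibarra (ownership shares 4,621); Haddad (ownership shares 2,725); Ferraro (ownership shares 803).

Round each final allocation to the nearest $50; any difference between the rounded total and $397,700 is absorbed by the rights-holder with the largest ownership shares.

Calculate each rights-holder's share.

Orozco: $100,800; Halvorsen: $67,850; Ibarra: $129,900; Haddad: $76,600; Ferraro: $22,550

Sum of ownership shares: 14,151.
Raw shares: Orozco 3,587/14,151 × $397,700 = 100,809.12; Halvorsen 2,415/14,151 × $397,700 = 67,871.21; Ibarra 4,621/14,151 × $397,700 = 129,868.68; Haddad 2,725/14,151 × $397,700 = 76,583.46; Ferraro 803/14,151 × $397,700 = 22,567.53.
Rounded to nearest $50: Orozco $100,800; Halvorsen $67,850; Ibarra $129,850; Haddad $76,600; Ferraro $22,550. Sum = $397,650.
Difference $397,700 − $397,650 = +$50 applied to largest ownership shares (Ibarra): Ibarra becomes $129,900.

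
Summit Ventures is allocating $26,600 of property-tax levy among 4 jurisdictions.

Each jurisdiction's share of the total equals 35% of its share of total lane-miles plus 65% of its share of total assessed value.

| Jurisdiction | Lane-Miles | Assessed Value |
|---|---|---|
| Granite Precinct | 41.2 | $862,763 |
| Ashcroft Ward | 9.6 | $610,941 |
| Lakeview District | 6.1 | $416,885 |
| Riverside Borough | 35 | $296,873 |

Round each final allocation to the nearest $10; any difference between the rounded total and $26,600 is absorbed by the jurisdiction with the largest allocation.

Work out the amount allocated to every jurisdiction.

Granite Precinct: $11,000; Ashcroft Ward: $5,800; Lakeview District: $3,910; Riverside Borough: $5,890

Lane-miles total 91.9; assessed value total 2,187,462.
Blended shares (35% lane-miles + 65% assessed value): Granite Precinct 0.4133; Ashcroft Ward 0.2181; Lakeview District 0.1471; Riverside Borough 0.2215.
Proportional shares: Granite Precinct 10,993.19; Ashcroft Ward 5,801.50; Lakeview District 3,913.08; Riverside Borough 5,892.23.
Rounded to nearest $10: Granite Precinct $10,990; Ashcroft Ward $5,800; Lakeview District $3,910; Riverside Borough $5,890. Sum = $26,590.
Difference $26,600 − $26,590 = +$10 applied to largest allocation (Granite Precinct): Granite Precinct becomes $11,000.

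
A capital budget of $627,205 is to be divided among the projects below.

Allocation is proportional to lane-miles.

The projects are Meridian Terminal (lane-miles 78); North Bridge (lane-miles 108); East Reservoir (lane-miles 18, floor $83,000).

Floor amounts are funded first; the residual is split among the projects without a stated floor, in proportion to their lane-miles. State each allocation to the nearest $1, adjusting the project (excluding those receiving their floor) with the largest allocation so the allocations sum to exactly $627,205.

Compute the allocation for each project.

Minimums first: East Reservoir $83,000. Remaining pool $544,205.
Remaining pool split over remaining lane-miles 186: Meridian Terminal 228,215.00 → $228,215; North Bridge 315,990.00 → $315,990.

Meridian Terminal: $228,215 · North Bridge: $315,990 · East Reservoir: $83,000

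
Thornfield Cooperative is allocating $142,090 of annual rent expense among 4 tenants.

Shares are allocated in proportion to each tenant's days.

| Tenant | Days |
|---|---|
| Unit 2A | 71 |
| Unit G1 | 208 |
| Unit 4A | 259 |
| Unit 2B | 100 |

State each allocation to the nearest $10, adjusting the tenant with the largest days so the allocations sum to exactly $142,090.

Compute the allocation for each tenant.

Combined days = 638.
Raw shares: Unit 2A 71/638 × $142,090 = 15,812.52; Unit G1 208/638 × $142,090 = 46,324.01; Unit 4A 259/638 × $142,090 = 57,682.30; Unit 2B 100/638 × $142,090 = 22,271.16.
After rounding ($10): Unit 2A $15,810; Unit G1 $46,320; Unit 4A $57,680; Unit 2B $22,270. Sum = $142,080.
Difference $142,090 − $142,080 = +$10 applied to largest days (Unit 4A): Unit 4A becomes $57,690.

Unit 2A: $15,810 · Unit G1: $46,320 · Unit 4A: $57,690 · Unit 2B: $22,270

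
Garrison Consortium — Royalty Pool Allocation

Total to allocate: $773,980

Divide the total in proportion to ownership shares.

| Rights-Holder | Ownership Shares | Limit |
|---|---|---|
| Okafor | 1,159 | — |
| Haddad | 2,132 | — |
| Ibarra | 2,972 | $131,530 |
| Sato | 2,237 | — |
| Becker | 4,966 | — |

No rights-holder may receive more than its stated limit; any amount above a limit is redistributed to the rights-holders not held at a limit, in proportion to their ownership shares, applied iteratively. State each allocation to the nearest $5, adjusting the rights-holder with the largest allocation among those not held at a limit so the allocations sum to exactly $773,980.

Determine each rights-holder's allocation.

Okafor: $70,955 · Haddad: $130,525 · Ibarra: $131,530 · Sato: $136,950 · Becker: $304,020

Sum of ownership shares: 13,466.
Proportional shares (ignoring caps): Okafor 66,615.39; Haddad 122,540.13; Ibarra 170,820.48; Sato 128,575.17; Becker 285,428.83.
Held at cap: Ibarra ($131,530); remaining pool $642,450 reallocated over remaining ownership shares 10,494.
Shares after redistribution: Okafor 70,954.79 → $70,955; Haddad 130,522.53 → $130,525; Sato 136,950.70 → $136,950; Becker 304,021.98 → $304,020.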